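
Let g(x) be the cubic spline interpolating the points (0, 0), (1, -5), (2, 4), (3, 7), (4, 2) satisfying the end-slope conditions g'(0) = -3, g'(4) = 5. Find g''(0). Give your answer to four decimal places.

-20.5000

Write M_i for g''(x_i). With h_i = 1, 1, 1, 1 and divided differences Δ_i = -5, 9, 3, -5, the continuity of g' gives the tridiagonal system
  1·M_0 + 4·M_1 + 1·M_2 = 6(Δ_1 - Δ_0) = 84
  1·M_1 + 4·M_2 + 1·M_3 = 6(Δ_2 - Δ_1) = -36
  1·M_2 + 4·M_3 + 1·M_4 = 6(Δ_3 - Δ_2) = -48
Clamped end conditions give two more equations: 2h_0·M_0 + h_0·M_1 = 6(Δ_0 - g'(0)) = -12 and h_3·M_3 + 2h_3·M_4 = 6(g'(4) - Δ_3) = 60.
Forward elimination and back-substitution give M_0 = -41/2, M_1 = 29, M_2 = -23/2, M_3 = -19, M_4 = 79/2.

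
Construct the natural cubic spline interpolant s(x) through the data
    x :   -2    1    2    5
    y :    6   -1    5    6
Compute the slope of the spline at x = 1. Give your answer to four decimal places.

4.5556

Put m_i = s'' at the i-th knot. Here h = (3, 1, 3) and Δ = (-7/3, 6, 1/3), so the interior equations h_(i-1)·m_(i-1) + 2(h_(i-1)+h_i)·m_i + h_i·m_(i+1) = 6(Δ_i − Δ_(i-1)) read
  3·m_0 + 8·m_1 + 1·m_2 = 6(Δ_1 - Δ_0) = 50
  1·m_1 + 8·m_2 + 3·m_3 = 6(Δ_2 - Δ_1) = -34
Natural end conditions: m_0 = m_3 = 0.
Solving the tridiagonal system: m_0 = 0, m_1 = 62/9, m_2 = -46/9, m_3 = 0.
On [1, 2], s'(x) = b_1 + 2c_1·(x - 1) + 3d_1·(x - 1)² with b_1 = Δ_1 - h_1(2m_1 + m_2)/6 = 41/9, c_1 = m_1/2 = 31/9, d_1 = (m_2 - m_1)/(6h_1) = -2. So s'(1) = 41/9.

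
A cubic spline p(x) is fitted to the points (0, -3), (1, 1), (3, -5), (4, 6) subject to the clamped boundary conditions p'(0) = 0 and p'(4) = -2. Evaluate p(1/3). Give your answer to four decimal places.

Write σ_i for p''(x_i). With h_i = 1, 2, 1 and divided differences Δ_i = 4, -3, 11, the continuity of p' gives the tridiagonal system
  1·σ_0 + 6·σ_1 + 2·σ_2 = 6(Δ_1 - Δ_0) = -42
  2·σ_1 + 6·σ_2 + 1·σ_3 = 6(Δ_2 - Δ_1) = 84
Clamped end conditions give two more equations: 2h_0·σ_0 + h_0·σ_1 = 6(Δ_0 - p'(0)) = 24 and h_2·σ_2 + 2h_2·σ_3 = 6(p'(4) - Δ_2) = -78.
Hence σ_0 = 782/35, σ_1 = -724/35, σ_2 = 1046/35, σ_3 = -1888/35.
On [0, 1], p(x) = -3 + 0·x + 391/35·x² - 251/35·x³.
With x = 1/3: p(1/3) = -1913/945.

-2.0243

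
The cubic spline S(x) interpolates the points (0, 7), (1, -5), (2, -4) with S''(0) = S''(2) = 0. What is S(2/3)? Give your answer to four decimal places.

Put m_i = S'' at the i-th knot. Here h = (1, 1) and Δ = (-12, 1), so the interior equations h_(i-1)·m_(i-1) + 2(h_(i-1)+h_i)·m_i + h_i·m_(i+1) = 6(Δ_i − Δ_(i-1)) read
  1·m_0 + 4·m_1 + 1·m_2 = 6(Δ_1 - Δ_0) = 78
Natural end conditions: m_0 = m_2 = 0.
Hence m_0 = 0, m_1 = 39/2, m_2 = 0.
On [0, 1], S(x) = 7 - 61/4·x + 0·x² + 13/4·x³.
With x = 2/3: S(2/3) = -119/54.

-2.2037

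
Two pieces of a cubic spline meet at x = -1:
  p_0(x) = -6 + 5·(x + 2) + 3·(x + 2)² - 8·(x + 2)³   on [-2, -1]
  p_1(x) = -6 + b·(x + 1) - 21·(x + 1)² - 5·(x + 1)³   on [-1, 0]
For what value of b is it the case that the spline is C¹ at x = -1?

p_0'(x) = 5 + 6·(x + 2) - 24·(x + 2)², so p_0'(-1) = -13. On the right, p_1'(-1) = b, so b = -13.

-13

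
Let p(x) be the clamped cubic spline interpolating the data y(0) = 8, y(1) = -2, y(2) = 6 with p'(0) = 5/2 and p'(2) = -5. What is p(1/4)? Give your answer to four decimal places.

6.8301

With M_i denoting the second derivative at x_i, h_i = 1, 1, and Δ_i = (y_(i+1) − y_i)/h_i = -10, 8:
  1·M_0 + 4·M_1 + 1·M_2 = 6(Δ_1 - Δ_0) = 108
Clamped end conditions give two more equations: 2h_0·M_0 + h_0·M_1 = 6(Δ_0 - p'(0)) = -75 and h_1·M_1 + 2h_1·M_2 = 6(p'(2) - Δ_1) = -78.
Hence M_0 = -273/4, M_1 = 123/2, M_2 = -279/4.
On [0, 1], p(x) = 8 + 5/2·x - 273/8·x² + 173/8·x³.
With x = 1/4: p(1/4) = 3497/512.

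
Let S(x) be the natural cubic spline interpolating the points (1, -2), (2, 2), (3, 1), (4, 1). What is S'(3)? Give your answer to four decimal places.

-1.2000

Let m_i = S''(x_i). Step sizes h_i = 1, 1, 1; slopes of the chords Δ_i = (y_(i+1) - y_i)/h_i = 4, -1, 0.
  1·m_0 + 4·m_1 + 1·m_2 = 6(Δ_1 - Δ_0) = -30
  1·m_1 + 4·m_2 + 1·m_3 = 6(Δ_2 - Δ_1) = 6
Natural end conditions: m_0 = m_3 = 0.
Solving the tridiagonal system: m_0 = 0, m_1 = -42/5, m_2 = 18/5, m_3 = 0.
On [3, 4], S'(x) = b_2 + 2c_2·(x - 3) + 3d_2·(x - 3)² with b_2 = Δ_2 - h_2(2m_2 + m_3)/6 = -6/5, c_2 = m_2/2 = 9/5, d_2 = (m_3 - m_2)/(6h_2) = -3/5. So S'(3) = -6/5.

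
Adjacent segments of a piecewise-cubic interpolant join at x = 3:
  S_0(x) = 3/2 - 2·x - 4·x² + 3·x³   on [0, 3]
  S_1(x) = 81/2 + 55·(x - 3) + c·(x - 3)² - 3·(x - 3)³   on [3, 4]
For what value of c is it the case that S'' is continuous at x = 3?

23

S_0''(x) = -8 + 18·x, so S_0''(3) = 46. On the right, S_1''(3) = 2c, so c = 23.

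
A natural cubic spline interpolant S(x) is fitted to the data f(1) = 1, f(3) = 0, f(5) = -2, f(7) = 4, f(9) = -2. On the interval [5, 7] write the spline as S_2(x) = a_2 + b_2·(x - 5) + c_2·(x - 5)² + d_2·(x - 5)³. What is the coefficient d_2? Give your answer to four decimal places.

-0.8772

Put σ_i = S'' at the i-th knot. Here h = (2, 2, 2, 2) and Δ = (-1/2, -1, 3, -3), so the interior equations h_(i-1)·σ_(i-1) + 2(h_(i-1)+h_i)·σ_i + h_i·σ_(i+1) = 6(Δ_i − Δ_(i-1)) read
  2·σ_0 + 8·σ_1 + 2·σ_2 = 6(Δ_1 - Δ_0) = -3
  2·σ_1 + 8·σ_2 + 2·σ_3 = 6(Δ_2 - Δ_1) = 24
  2·σ_2 + 8·σ_3 + 2·σ_4 = 6(Δ_3 - Δ_2) = -36
Natural end conditions: σ_0 = σ_4 = 0.
Solving: σ_0 = 0, σ_1 = -177/112, σ_2 = 135/28, σ_3 = -639/112, σ_4 = 0.
On [5, 7], with S_2(x) = a_2 + b_2·(x - 5) + c_2·(x - 5)² + d_2·(x - 5)³: c_2 = σ_2/2 = 135/56, d_2 = (σ_3 - σ_2)/(6h_2) = -393/448, b_2 = Δ_2 - h_2(2σ_2 + σ_3)/6 = 27/16.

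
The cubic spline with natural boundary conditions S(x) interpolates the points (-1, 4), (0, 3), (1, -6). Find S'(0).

-5

With M_i denoting the second derivative at x_i, h_i = 1, 1, and Δ_i = (y_(i+1) − y_i)/h_i = -1, -9:
  1·M_0 + 4·M_1 + 1·M_2 = 6(Δ_1 - Δ_0) = -48
Natural end conditions: M_0 = M_2 = 0.
Solving the tridiagonal system: M_0 = 0, M_1 = -12, M_2 = 0.
On [0, 1], S'(x) = b_1 + 2c_1·x + 3d_1·x² with b_1 = Δ_1 - h_1(2M_1 + M_2)/6 = -5, c_1 = M_1/2 = -6, d_1 = (M_2 - M_1)/(6h_1) = 2. So S'(0) = -5.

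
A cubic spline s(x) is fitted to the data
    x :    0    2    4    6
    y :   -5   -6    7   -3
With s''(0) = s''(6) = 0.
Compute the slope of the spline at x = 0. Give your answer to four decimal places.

-3.1333

Write M_i for s''(x_i). With h_i = 2, 2, 2 and divided differences Δ_i = -1/2, 13/2, -5, the continuity of s' gives the tridiagonal system
  2·M_0 + 8·M_1 + 2·M_2 = 6(Δ_1 - Δ_0) = 42
  2·M_1 + 8·M_2 + 2·M_3 = 6(Δ_2 - Δ_1) = -69
Natural end conditions: M_0 = M_3 = 0.
Forward elimination and back-substitution give M_0 = 0, M_1 = 79/10, M_2 = -53/5, M_3 = 0.
On [0, 2], s'(x) = b_0 + 2c_0·x + 3d_0·x² with b_0 = Δ_0 - h_0(2M_0 + M_1)/6 = -47/15, c_0 = M_0/2 = 0, d_0 = (M_1 - M_0)/(6h_0) = 79/120. So s'(0) = -47/15.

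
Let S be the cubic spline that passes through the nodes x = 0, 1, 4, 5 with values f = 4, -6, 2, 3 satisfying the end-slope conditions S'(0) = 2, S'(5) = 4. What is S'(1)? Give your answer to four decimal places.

Let M_i = S''(x_i). Step sizes h_i = 1, 3, 1; slopes of the chords Δ_i = (y_(i+1) - y_i)/h_i = -10, 8/3, 1.
  1·M_0 + 8·M_1 + 3·M_2 = 6(Δ_1 - Δ_0) = 76
  3·M_1 + 8·M_2 + 1·M_3 = 6(Δ_2 - Δ_1) = -10
Clamped end conditions give two more equations: 2h_0·M_0 + h_0·M_1 = 6(Δ_0 - S'(0)) = -72 and h_2·M_2 + 2h_2·M_3 = 6(S'(5) - Δ_2) = 18.
Forward elimination and back-substitution give M_0 = -2866/63, M_1 = 1196/63, M_2 = -638/63, M_3 = 886/63.
On [1, 4], S'(x) = b_1 + 2c_1·(x - 1) + 3d_1·(x - 1)² with b_1 = Δ_1 - h_1(2M_1 + M_2)/6 = -709/63, c_1 = M_1/2 = 598/63, d_1 = (M_2 - M_1)/(6h_1) = -131/81. So S'(1) = -709/63.

-11.2540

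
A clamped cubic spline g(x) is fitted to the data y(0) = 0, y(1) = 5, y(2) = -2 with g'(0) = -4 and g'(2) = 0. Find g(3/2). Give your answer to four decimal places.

Let m_i = g''(x_i). Step sizes h_i = 1, 1; slopes of the chords Δ_i = (y_(i+1) - y_i)/h_i = 5, -7.
  1·m_0 + 4·m_1 + 1·m_2 = 6(Δ_1 - Δ_0) = -72
Clamped end conditions give two more equations: 2h_0·m_0 + h_0·m_1 = 6(Δ_0 - g'(0)) = 54 and h_1·m_1 + 2h_1·m_2 = 6(g'(2) - Δ_1) = 42.
Forward elimination and back-substitution give m_0 = 47, m_1 = -40, m_2 = 41.
On [1, 2], g(x) = 5 - 1/2·(x - 1) - 20·(x - 1)² + 27/2·(x - 1)³.
With (x - 1) = 1/2: g(3/2) = 23/16.

1.4375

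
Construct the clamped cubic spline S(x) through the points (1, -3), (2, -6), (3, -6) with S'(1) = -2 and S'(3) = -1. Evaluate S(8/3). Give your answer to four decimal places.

Write m_i for S''(x_i). With h_i = 1, 1 and divided differences Δ_i = -3, 0, the continuity of S' gives the tridiagonal system
  1·m_0 + 4·m_1 + 1·m_2 = 6(Δ_1 - Δ_0) = 18
Clamped end conditions give two more equations: 2h_0·m_0 + h_0·m_1 = 6(Δ_0 - S'(1)) = -6 and h_1·m_1 + 2h_1·m_2 = 6(S'(3) - Δ_1) = -6.
Solving: m_0 = -7, m_1 = 8, m_2 = -7.
On [2, 3], S(x) = -6 - 3/2·(x - 2) + 4·(x - 2)² - 5/2·(x - 2)³.
With (x - 2) = 2/3: S(8/3) = -161/27.

-5.9630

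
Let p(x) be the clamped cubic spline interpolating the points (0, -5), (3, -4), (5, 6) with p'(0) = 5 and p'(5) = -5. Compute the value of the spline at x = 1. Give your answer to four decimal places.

-3.6741

Let σ_i = p''(x_i). Step sizes h_i = 3, 2; slopes of the chords Δ_i = (y_(i+1) - y_i)/h_i = 1/3, 5.
  3·σ_0 + 10·σ_1 + 2·σ_2 = 6(Δ_1 - Δ_0) = 28
Clamped end conditions give two more equations: 2h_0·σ_0 + h_0·σ_1 = 6(Δ_0 - p'(0)) = -28 and h_1·σ_1 + 2h_1·σ_2 = 6(p'(5) - Δ_1) = -60.
Forward elimination and back-substitution give σ_0 = -142/15, σ_1 = 48/5, σ_2 = -99/5.
On [0, 3], p(x) = -5 + 5·x - 71/15·x² + 143/135·x³.
With x = 1: p(1) = -496/135.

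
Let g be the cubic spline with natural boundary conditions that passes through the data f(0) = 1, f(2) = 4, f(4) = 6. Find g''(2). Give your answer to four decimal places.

-0.3750

Let σ_i = g''(x_i). Step sizes h_i = 2, 2; slopes of the chords Δ_i = (y_(i+1) - y_i)/h_i = 3/2, 1.
  2·σ_0 + 8·σ_1 + 2·σ_2 = 6(Δ_1 - Δ_0) = -3
Natural end conditions: σ_0 = σ_2 = 0.
Hence σ_0 = 0, σ_1 = -3/8, σ_2 = 0.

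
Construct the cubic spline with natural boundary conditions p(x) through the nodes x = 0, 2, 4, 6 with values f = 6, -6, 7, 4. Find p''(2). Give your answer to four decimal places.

11.6000

With M_i denoting the second derivative at x_i, h_i = 2, 2, 2, and Δ_i = (y_(i+1) − y_i)/h_i = -6, 13/2, -3/2:
  2·M_0 + 8·M_1 + 2·M_2 = 6(Δ_1 - Δ_0) = 75
  2·M_1 + 8·M_2 + 2·M_3 = 6(Δ_2 - Δ_1) = -48
Natural end conditions: M_0 = M_3 = 0.
Hence M_0 = 0, M_1 = 58/5, M_2 = -89/10, M_3 = 0.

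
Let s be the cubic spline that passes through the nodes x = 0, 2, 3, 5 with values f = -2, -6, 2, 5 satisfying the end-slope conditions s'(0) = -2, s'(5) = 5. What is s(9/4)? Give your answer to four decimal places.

-4.2959

With M_i denoting the second derivative at x_i, h_i = 2, 1, 2, and Δ_i = (y_(i+1) − y_i)/h_i = -2, 8, 3/2:
  2·M_0 + 6·M_1 + 1·M_2 = 6(Δ_1 - Δ_0) = 60
  1·M_1 + 6·M_2 + 2·M_3 = 6(Δ_2 - Δ_1) = -39
Clamped end conditions give two more equations: 2h_0·M_0 + h_0·M_1 = 6(Δ_0 - s'(0)) = 0 and h_2·M_2 + 2h_2·M_3 = 6(s'(5) - Δ_2) = 21.
Solving the tridiagonal system: M_0 = -233/32, M_1 = 233/16, M_2 = -205/16, M_3 = 373/32.
On [2, 3], s(x) = -6 + 169/32·(x - 2) + 233/32·(x - 2)² - 73/16·(x - 2)³.
With (x - 2) = 1/4: s(9/4) = -4399/1024.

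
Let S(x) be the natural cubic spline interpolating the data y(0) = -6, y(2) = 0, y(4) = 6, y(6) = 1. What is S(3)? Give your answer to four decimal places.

Write M_i for S''(x_i). With h_i = 2, 2, 2 and divided differences Δ_i = 3, 3, -5/2, the continuity of S' gives the tridiagonal system
  2·M_0 + 8·M_1 + 2·M_2 = 6(Δ_1 - Δ_0) = 0
  2·M_1 + 8·M_2 + 2·M_3 = 6(Δ_2 - Δ_1) = -33
Natural end conditions: M_0 = M_3 = 0.
Hence M_0 = 0, M_1 = 11/10, M_2 = -22/5, M_3 = 0.
On [2, 4], S(x) = 0 + 56/15·(x - 2) + 11/20·(x - 2)² - 11/24·(x - 2)³.
With (x - 2) = 1: S(3) = 153/40.

3.8250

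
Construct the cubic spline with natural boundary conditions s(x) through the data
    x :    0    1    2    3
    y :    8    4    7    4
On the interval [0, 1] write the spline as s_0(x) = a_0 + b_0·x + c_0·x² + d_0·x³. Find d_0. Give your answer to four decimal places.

Put m_i = s'' at the i-th knot. Here h = (1, 1, 1) and Δ = (-4, 3, -3), so the interior equations h_(i-1)·m_(i-1) + 2(h_(i-1)+h_i)·m_i + h_i·m_(i+1) = 6(Δ_i − Δ_(i-1)) read
  1·m_0 + 4·m_1 + 1·m_2 = 6(Δ_1 - Δ_0) = 42
  1·m_1 + 4·m_2 + 1·m_3 = 6(Δ_2 - Δ_1) = -36
Natural end conditions: m_0 = m_3 = 0.
Solving the tridiagonal system: m_0 = 0, m_1 = 68/5, m_2 = -62/5, m_3 = 0.
On [0, 1], with s_0(x) = a_0 + b_0·x + c_0·x² + d_0·x³: c_0 = m_0/2 = 0, d_0 = (m_1 - m_0)/(6h_0) = 34/15, b_0 = Δ_0 - h_0(2m_0 + m_1)/6 = -94/15.

2.2667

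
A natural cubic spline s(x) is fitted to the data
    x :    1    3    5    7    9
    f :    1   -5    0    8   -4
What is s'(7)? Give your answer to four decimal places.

-0.6250

Let m_i = s''(x_i). Step sizes h_i = 2, 2, 2, 2; slopes of the chords Δ_i = (y_(i+1) - y_i)/h_i = -3, 5/2, 4, -6.
  2·m_0 + 8·m_1 + 2·m_2 = 6(Δ_1 - Δ_0) = 33
  2·m_1 + 8·m_2 + 2·m_3 = 6(Δ_2 - Δ_1) = 9
  2·m_2 + 8·m_3 + 2·m_4 = 6(Δ_3 - Δ_2) = -60
Natural end conditions: m_0 = m_4 = 0.
Forward elimination and back-substitution give m_0 = 0, m_1 = 57/16, m_2 = 9/4, m_3 = -129/16, m_4 = 0.
On [7, 9], s'(x) = b_3 + 2c_3·(x - 7) + 3d_3·(x - 7)² with b_3 = Δ_3 - h_3(2m_3 + m_4)/6 = -5/8, c_3 = m_3/2 = -129/32, d_3 = (m_4 - m_3)/(6h_3) = 43/64. So s'(7) = -5/8.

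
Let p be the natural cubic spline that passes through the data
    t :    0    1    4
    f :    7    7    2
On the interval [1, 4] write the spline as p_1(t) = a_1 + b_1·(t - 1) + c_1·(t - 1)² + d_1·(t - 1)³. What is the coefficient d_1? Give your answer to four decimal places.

Write M_i for p''(x_i). With h_i = 1, 3 and divided differences Δ_i = 0, -5/3, the continuity of p' gives the tridiagonal system
  1·M_0 + 8·M_1 + 3·M_2 = 6(Δ_1 - Δ_0) = -10
Natural end conditions: M_0 = M_2 = 0.
Solving: M_0 = 0, M_1 = -5/4, M_2 = 0.
On [1, 4], with p_1(t) = a_1 + b_1·(t - 1) + c_1·(t - 1)² + d_1·(t - 1)³: c_1 = M_1/2 = -5/8, d_1 = (M_2 - M_1)/(6h_1) = 5/72, b_1 = Δ_1 - h_1(2M_1 + M_2)/6 = -5/12.

0.0694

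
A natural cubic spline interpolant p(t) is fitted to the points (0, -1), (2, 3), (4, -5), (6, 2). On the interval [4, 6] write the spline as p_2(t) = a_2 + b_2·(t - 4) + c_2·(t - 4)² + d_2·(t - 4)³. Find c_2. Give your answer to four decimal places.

With σ_i denoting the second derivative at x_i, h_i = 2, 2, 2, and Δ_i = (y_(i+1) − y_i)/h_i = 2, -4, 7/2:
  2·σ_0 + 8·σ_1 + 2·σ_2 = 6(Δ_1 - Δ_0) = -36
  2·σ_1 + 8·σ_2 + 2·σ_3 = 6(Δ_2 - Δ_1) = 45
Natural end conditions: σ_0 = σ_3 = 0.
Solving the tridiagonal system: σ_0 = 0, σ_1 = -63/10, σ_2 = 36/5, σ_3 = 0.
On [4, 6], with p_2(t) = a_2 + b_2·(t - 4) + c_2·(t - 4)² + d_2·(t - 4)³: c_2 = σ_2/2 = 18/5, d_2 = (σ_3 - σ_2)/(6h_2) = -3/5, b_2 = Δ_2 - h_2(2σ_2 + σ_3)/6 = -13/10.

3.6000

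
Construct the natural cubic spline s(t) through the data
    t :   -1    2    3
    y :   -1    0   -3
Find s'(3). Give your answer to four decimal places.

-3.4167

Let m_i = s''(x_i). Step sizes h_i = 3, 1; slopes of the chords Δ_i = (y_(i+1) - y_i)/h_i = 1/3, -3.
  3·m_0 + 8·m_1 + 1·m_2 = 6(Δ_1 - Δ_0) = -20
Natural end conditions: m_0 = m_2 = 0.
Forward elimination and back-substitution give m_0 = 0, m_1 = -5/2, m_2 = 0.
On [2, 3], s'(t) = b_1 + 2c_1·(t - 2) + 3d_1·(t - 2)² with b_1 = Δ_1 - h_1(2m_1 + m_2)/6 = -13/6, c_1 = m_1/2 = -5/4, d_1 = (m_2 - m_1)/(6h_1) = 5/12. So s'(3) = -41/12.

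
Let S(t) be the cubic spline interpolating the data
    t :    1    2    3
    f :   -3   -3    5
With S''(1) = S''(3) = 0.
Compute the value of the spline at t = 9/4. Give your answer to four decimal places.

-1.6563

With M_i denoting the second derivative at x_i, h_i = 1, 1, and Δ_i = (y_(i+1) − y_i)/h_i = 0, 8:
  1·M_0 + 4·M_1 + 1·M_2 = 6(Δ_1 - Δ_0) = 48
Natural end conditions: M_0 = M_2 = 0.
Solving the tridiagonal system: M_0 = 0, M_1 = 12, M_2 = 0.
On [2, 3], S(t) = -3 + 4·(t - 2) + 6·(t - 2)² - 2·(t - 2)³.
With (t - 2) = 1/4: S(9/4) = -53/32.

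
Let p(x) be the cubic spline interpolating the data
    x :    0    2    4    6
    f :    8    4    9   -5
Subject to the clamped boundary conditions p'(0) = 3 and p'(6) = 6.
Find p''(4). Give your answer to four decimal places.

-16.8000

Write σ_i for p''(x_i). With h_i = 2, 2, 2 and divided differences Δ_i = -2, 5/2, -7, the continuity of p' gives the tridiagonal system
  2·σ_0 + 8·σ_1 + 2·σ_2 = 6(Δ_1 - Δ_0) = 27
  2·σ_1 + 8·σ_2 + 2·σ_3 = 6(Δ_2 - Δ_1) = -57
Clamped end conditions give two more equations: 2h_0·σ_0 + h_0·σ_1 = 6(Δ_0 - p'(0)) = -30 and h_2·σ_2 + 2h_2·σ_3 = 6(p'(6) - Δ_2) = 78.
Solving the tridiagonal system: σ_0 = -129/10, σ_1 = 54/5, σ_2 = -84/5, σ_3 = 279/10.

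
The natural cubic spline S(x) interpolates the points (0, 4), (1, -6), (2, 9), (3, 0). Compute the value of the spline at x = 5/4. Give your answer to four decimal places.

Put σ_i = S'' at the i-th knot. Here h = (1, 1, 1) and Δ = (-10, 15, -9), so the interior equations h_(i-1)·σ_(i-1) + 2(h_(i-1)+h_i)·σ_i + h_i·σ_(i+1) = 6(Δ_i − Δ_(i-1)) read
  1·σ_0 + 4·σ_1 + 1·σ_2 = 6(Δ_1 - Δ_0) = 150
  1·σ_1 + 4·σ_2 + 1·σ_3 = 6(Δ_2 - Δ_1) = -144
Natural end conditions: σ_0 = σ_3 = 0.
Solving the tridiagonal system: σ_0 = 0, σ_1 = 248/5, σ_2 = -242/5, σ_3 = 0.
On [1, 2], S(x) = -6 + 98/15·(x - 1) + 124/5·(x - 1)² - 49/3·(x - 1)³.
With (x - 1) = 1/4: S(5/4) = -983/320.

-3.0719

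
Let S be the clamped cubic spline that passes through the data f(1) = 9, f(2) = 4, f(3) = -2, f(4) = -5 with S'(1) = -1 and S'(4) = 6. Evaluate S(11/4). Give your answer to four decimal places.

Let m_i = S''(x_i). Step sizes h_i = 1, 1, 1; slopes of the chords Δ_i = (y_(i+1) - y_i)/h_i = -5, -6, -3.
  1·m_0 + 4·m_1 + 1·m_2 = 6(Δ_1 - Δ_0) = -6
  1·m_1 + 4·m_2 + 1·m_3 = 6(Δ_2 - Δ_1) = 18
Clamped end conditions give two more equations: 2h_0·m_0 + h_0·m_1 = 6(Δ_0 - S'(1)) = -24 and h_2·m_2 + 2h_2·m_3 = 6(S'(4) - Δ_2) = 54.
Solving the tridiagonal system: m_0 = -40/3, m_1 = 8/3, m_2 = -10/3, m_3 = 86/3.
On [2, 3], S(x) = 4 - 19/3·(x - 2) + 4/3·(x - 2)² - 1·(x - 2)³.
With (x - 2) = 3/4: S(11/4) = -27/64.

-0.4219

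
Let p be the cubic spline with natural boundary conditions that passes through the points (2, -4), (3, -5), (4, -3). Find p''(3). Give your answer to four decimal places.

4.5000

Write m_i for p''(x_i). With h_i = 1, 1 and divided differences Δ_i = -1, 2, the continuity of p' gives the tridiagonal system
  1·m_0 + 4·m_1 + 1·m_2 = 6(Δ_1 - Δ_0) = 18
Natural end conditions: m_0 = m_2 = 0.
Hence m_0 = 0, m_1 = 9/2, m_2 = 0.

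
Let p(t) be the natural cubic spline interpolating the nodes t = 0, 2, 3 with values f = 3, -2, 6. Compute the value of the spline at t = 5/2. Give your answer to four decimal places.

With M_i denoting the second derivative at x_i, h_i = 2, 1, and Δ_i = (y_(i+1) − y_i)/h_i = -5/2, 8:
  2·M_0 + 6·M_1 + 1·M_2 = 6(Δ_1 - Δ_0) = 63
Natural end conditions: M_0 = M_2 = 0.
Solving the tridiagonal system: M_0 = 0, M_1 = 21/2, M_2 = 0.
On [2, 3], p(t) = -2 + 9/2·(t - 2) + 21/4·(t - 2)² - 7/4·(t - 2)³.
With (t - 2) = 1/2: p(5/2) = 43/32.

1.3438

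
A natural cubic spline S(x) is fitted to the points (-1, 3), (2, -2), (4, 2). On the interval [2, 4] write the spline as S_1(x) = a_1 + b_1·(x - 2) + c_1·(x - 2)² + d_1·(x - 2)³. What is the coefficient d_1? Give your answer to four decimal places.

-0.1833

With m_i denoting the second derivative at x_i, h_i = 3, 2, and Δ_i = (y_(i+1) − y_i)/h_i = -5/3, 2:
  3·m_0 + 10·m_1 + 2·m_2 = 6(Δ_1 - Δ_0) = 22
Natural end conditions: m_0 = m_2 = 0.
Hence m_0 = 0, m_1 = 11/5, m_2 = 0.
On [2, 4], with S_1(x) = a_1 + b_1·(x - 2) + c_1·(x - 2)² + d_1·(x - 2)³: c_1 = m_1/2 = 11/10, d_1 = (m_2 - m_1)/(6h_1) = -11/60, b_1 = Δ_1 - h_1(2m_1 + m_2)/6 = 8/15.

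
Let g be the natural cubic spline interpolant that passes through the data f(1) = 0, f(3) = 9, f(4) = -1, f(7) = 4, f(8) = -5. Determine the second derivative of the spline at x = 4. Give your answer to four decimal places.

With M_i denoting the second derivative at x_i, h_i = 2, 1, 3, 1, and Δ_i = (y_(i+1) − y_i)/h_i = 9/2, -10, 5/3, -9:
  2·M_0 + 6·M_1 + 1·M_2 = 6(Δ_1 - Δ_0) = -87
  1·M_1 + 8·M_2 + 3·M_3 = 6(Δ_2 - Δ_1) = 70
  3·M_2 + 8·M_3 + 1·M_4 = 6(Δ_3 - Δ_2) = -64
Natural end conditions: M_0 = M_4 = 0.
Hence M_0 = 0, M_1 = -791/46, M_2 = 372/23, M_3 = -647/46, M_4 = 0.

16.1739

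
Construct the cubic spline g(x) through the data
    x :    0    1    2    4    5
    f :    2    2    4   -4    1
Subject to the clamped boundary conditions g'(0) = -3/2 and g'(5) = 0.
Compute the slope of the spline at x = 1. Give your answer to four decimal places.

Let M_i = g''(x_i). Step sizes h_i = 1, 1, 2, 1; slopes of the chords Δ_i = (y_(i+1) - y_i)/h_i = 0, 2, -4, 5.
  1·M_0 + 4·M_1 + 1·M_2 = 6(Δ_1 - Δ_0) = 12
  1·M_1 + 6·M_2 + 2·M_3 = 6(Δ_2 - Δ_1) = -36
  2·M_2 + 6·M_3 + 1·M_4 = 6(Δ_3 - Δ_2) = 54
Clamped end conditions give two more equations: 2h_0·M_0 + h_0·M_1 = 6(Δ_0 - g'(0)) = 9 and h_3·M_3 + 2h_3·M_4 = 6(g'(5) - Δ_3) = -30.
Forward elimination and back-substitution give M_0 = 207/128, M_1 = 369/64, M_2 = -1623/128, M_3 = 549/32, M_4 = -1509/64.
On [1, 2], g'(x) = b_1 + 2c_1·(x - 1) + 3d_1·(x - 1)² with b_1 = Δ_1 - h_1(2M_1 + M_2)/6 = 561/256, c_1 = M_1/2 = 369/128, d_1 = (M_2 - M_1)/(6h_1) = -787/256. So g'(1) = 561/256.

2.1914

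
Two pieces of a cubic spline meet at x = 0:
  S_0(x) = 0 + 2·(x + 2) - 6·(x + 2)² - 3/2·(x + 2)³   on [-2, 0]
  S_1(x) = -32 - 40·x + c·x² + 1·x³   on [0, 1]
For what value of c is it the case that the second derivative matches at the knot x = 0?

S_0''(x) = -12 - 9·(x + 2), so S_0''(0) = -30. On the right, S_1''(0) = 2c, so c = -15.

-15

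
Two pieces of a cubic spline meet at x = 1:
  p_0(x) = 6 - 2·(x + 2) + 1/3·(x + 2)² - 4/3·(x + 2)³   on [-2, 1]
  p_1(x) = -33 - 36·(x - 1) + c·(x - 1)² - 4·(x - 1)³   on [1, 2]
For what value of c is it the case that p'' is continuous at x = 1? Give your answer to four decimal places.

p_0''(x) = 2/3 - 8·(x + 2), so p_0''(1) = -70/3. On the right, p_1''(1) = 2c, so c = -35/3.

-11.6667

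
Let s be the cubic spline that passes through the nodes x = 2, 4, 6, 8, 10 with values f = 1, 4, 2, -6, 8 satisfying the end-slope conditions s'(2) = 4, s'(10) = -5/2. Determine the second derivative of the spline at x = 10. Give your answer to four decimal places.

-21.8929

With σ_i denoting the second derivative at x_i, h_i = 2, 2, 2, 2, and Δ_i = (y_(i+1) − y_i)/h_i = 3/2, -1, -4, 7:
  2·σ_0 + 8·σ_1 + 2·σ_2 = 6(Δ_1 - Δ_0) = -15
  2·σ_1 + 8·σ_2 + 2·σ_3 = 6(Δ_2 - Δ_1) = -18
  2·σ_2 + 8·σ_3 + 2·σ_4 = 6(Δ_3 - Δ_2) = 66
Clamped end conditions give two more equations: 2h_0·σ_0 + h_0·σ_1 = 6(Δ_0 - s'(2)) = -15 and h_3·σ_3 + 2h_3·σ_4 = 6(s'(10) - Δ_3) = -57.
Forward elimination and back-substitution give σ_0 = -115/28, σ_1 = 5/7, σ_2 = -25/4, σ_3 = 107/7, σ_4 = -613/28.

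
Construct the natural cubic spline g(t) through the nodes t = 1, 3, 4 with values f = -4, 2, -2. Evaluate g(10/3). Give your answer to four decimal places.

1.0988

Put σ_i = g'' at the i-th knot. Here h = (2, 1) and Δ = (3, -4), so the interior equations h_(i-1)·σ_(i-1) + 2(h_(i-1)+h_i)·σ_i + h_i·σ_(i+1) = 6(Δ_i − Δ_(i-1)) read
  2·σ_0 + 6·σ_1 + 1·σ_2 = 6(Δ_1 - Δ_0) = -42
Natural end conditions: σ_0 = σ_2 = 0.
Hence σ_0 = 0, σ_1 = -7, σ_2 = 0.
On [3, 4], g(t) = 2 - 5/3·(t - 3) - 7/2·(t - 3)² + 7/6·(t - 3)³.
With (t - 3) = 1/3: g(10/3) = 89/81.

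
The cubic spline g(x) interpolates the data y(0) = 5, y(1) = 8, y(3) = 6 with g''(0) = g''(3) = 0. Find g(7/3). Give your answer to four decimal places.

7.4568

Let M_i = g''(x_i). Step sizes h_i = 1, 2; slopes of the chords Δ_i = (y_(i+1) - y_i)/h_i = 3, -1.
  1·M_0 + 6·M_1 + 2·M_2 = 6(Δ_1 - Δ_0) = -24
Natural end conditions: M_0 = M_2 = 0.
Forward elimination and back-substitution give M_0 = 0, M_1 = -4, M_2 = 0.
On [1, 3], g(x) = 8 + 5/3·(x - 1) - 2·(x - 1)² + 1/3·(x - 1)³.
With (x - 1) = 4/3: g(7/3) = 604/81.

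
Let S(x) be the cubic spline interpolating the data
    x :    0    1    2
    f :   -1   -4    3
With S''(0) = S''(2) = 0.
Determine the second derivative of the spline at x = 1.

15

Put σ_i = S'' at the i-th knot. Here h = (1, 1) and Δ = (-3, 7), so the interior equations h_(i-1)·σ_(i-1) + 2(h_(i-1)+h_i)·σ_i + h_i·σ_(i+1) = 6(Δ_i − Δ_(i-1)) read
  1·σ_0 + 4·σ_1 + 1·σ_2 = 6(Δ_1 - Δ_0) = 60
Natural end conditions: σ_0 = σ_2 = 0.
Forward elimination and back-substitution give σ_0 = 0, σ_1 = 15, σ_2 = 0.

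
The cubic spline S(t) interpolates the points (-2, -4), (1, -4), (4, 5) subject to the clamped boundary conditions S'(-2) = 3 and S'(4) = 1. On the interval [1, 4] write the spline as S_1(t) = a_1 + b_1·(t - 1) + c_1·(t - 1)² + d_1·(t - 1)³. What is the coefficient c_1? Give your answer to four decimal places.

1.8333

Put M_i = S'' at the i-th knot. Here h = (3, 3) and Δ = (0, 3), so the interior equations h_(i-1)·M_(i-1) + 2(h_(i-1)+h_i)·M_i + h_i·M_(i+1) = 6(Δ_i − Δ_(i-1)) read
  3·M_0 + 12·M_1 + 3·M_2 = 6(Δ_1 - Δ_0) = 18
Clamped end conditions give two more equations: 2h_0·M_0 + h_0·M_1 = 6(Δ_0 - S'(-2)) = -18 and h_1·M_1 + 2h_1·M_2 = 6(S'(4) - Δ_1) = -12.
Forward elimination and back-substitution give M_0 = -29/6, M_1 = 11/3, M_2 = -23/6.
On [1, 4], with S_1(t) = a_1 + b_1·(t - 1) + c_1·(t - 1)² + d_1·(t - 1)³: c_1 = M_1/2 = 11/6, d_1 = (M_2 - M_1)/(6h_1) = -5/12, b_1 = Δ_1 - h_1(2M_1 + M_2)/6 = 5/4.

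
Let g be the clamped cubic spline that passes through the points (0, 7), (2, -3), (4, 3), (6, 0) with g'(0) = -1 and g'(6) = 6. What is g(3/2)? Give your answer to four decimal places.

Put σ_i = g'' at the i-th knot. Here h = (2, 2, 2) and Δ = (-5, 3, -3/2), so the interior equations h_(i-1)·σ_(i-1) + 2(h_(i-1)+h_i)·σ_i + h_i·σ_(i+1) = 6(Δ_i − Δ_(i-1)) read
  2·σ_0 + 8·σ_1 + 2·σ_2 = 6(Δ_1 - Δ_0) = 48
  2·σ_1 + 8·σ_2 + 2·σ_3 = 6(Δ_2 - Δ_1) = -27
Clamped end conditions give two more equations: 2h_0·σ_0 + h_0·σ_1 = 6(Δ_0 - g'(0)) = -24 and h_2·σ_2 + 2h_2·σ_3 = 6(g'(6) - Δ_2) = 45.
Forward elimination and back-substitution give σ_0 = -353/30, σ_1 = 173/15, σ_2 = -311/30, σ_3 = 493/30.
On [0, 2], g(x) = 7 - 1·x - 353/60·x² + 233/120·x³.
With x = 3/2: g(3/2) = -379/320.

-1.1844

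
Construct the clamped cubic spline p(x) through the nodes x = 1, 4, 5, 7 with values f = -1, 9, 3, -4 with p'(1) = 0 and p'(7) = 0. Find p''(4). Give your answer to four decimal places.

With σ_i denoting the second derivative at x_i, h_i = 3, 1, 2, and Δ_i = (y_(i+1) − y_i)/h_i = 10/3, -6, -7/2:
  3·σ_0 + 8·σ_1 + 1·σ_2 = 6(Δ_1 - Δ_0) = -56
  1·σ_1 + 6·σ_2 + 2·σ_3 = 6(Δ_2 - Δ_1) = 15
Clamped end conditions give two more equations: 2h_0·σ_0 + h_0·σ_1 = 6(Δ_0 - p'(1)) = 20 and h_2·σ_2 + 2h_2·σ_3 = 6(p'(7) - Δ_2) = 21.
Forward elimination and back-substitution give σ_0 = 121/14, σ_1 = -223/21, σ_2 = 127/42, σ_3 = 157/42.

-10.6190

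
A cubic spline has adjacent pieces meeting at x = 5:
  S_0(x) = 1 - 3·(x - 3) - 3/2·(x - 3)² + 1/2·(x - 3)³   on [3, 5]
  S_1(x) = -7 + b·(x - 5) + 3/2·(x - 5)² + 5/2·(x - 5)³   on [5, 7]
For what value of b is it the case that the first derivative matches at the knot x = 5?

S_0'(x) = -3 - 3·(x - 3) + 3/2·(x - 3)², so S_0'(5) = -3. On the right, S_1'(5) = b, so b = -3.

-3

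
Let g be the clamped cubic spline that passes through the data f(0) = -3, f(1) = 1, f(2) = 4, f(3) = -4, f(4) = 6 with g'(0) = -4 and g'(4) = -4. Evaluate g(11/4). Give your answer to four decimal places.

-3.6582

With σ_i denoting the second derivative at x_i, h_i = 1, 1, 1, 1, and Δ_i = (y_(i+1) − y_i)/h_i = 4, 3, -8, 10:
  1·σ_0 + 4·σ_1 + 1·σ_2 = 6(Δ_1 - Δ_0) = -6
  1·σ_1 + 4·σ_2 + 1·σ_3 = 6(Δ_2 - Δ_1) = -66
  1·σ_2 + 4·σ_3 + 1·σ_4 = 6(Δ_3 - Δ_2) = 108
Clamped end conditions give two more equations: 2h_0·σ_0 + h_0·σ_1 = 6(Δ_0 - g'(0)) = 48 and h_3·σ_3 + 2h_3·σ_4 = 6(g'(4) - Δ_3) = -84.
Forward elimination and back-substitution give σ_0 = 675/28, σ_1 = -3/14, σ_2 = -117/4, σ_3 = 717/14, σ_4 = -1893/28.
On [2, 3], g(x) = 4 - 95/14·(x - 2) - 117/8·(x - 2)² + 751/56·(x - 2)³.
With (x - 2) = 3/4: g(11/4) = -1873/512.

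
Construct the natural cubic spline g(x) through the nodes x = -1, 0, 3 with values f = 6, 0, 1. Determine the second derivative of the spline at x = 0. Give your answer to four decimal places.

4.7500

Write σ_i for g''(x_i). With h_i = 1, 3 and divided differences Δ_i = -6, 1/3, the continuity of g' gives the tridiagonal system
  1·σ_0 + 8·σ_1 + 3·σ_2 = 6(Δ_1 - Δ_0) = 38
Natural end conditions: σ_0 = σ_2 = 0.
Forward elimination and back-substitution give σ_0 = 0, σ_1 = 19/4, σ_2 = 0.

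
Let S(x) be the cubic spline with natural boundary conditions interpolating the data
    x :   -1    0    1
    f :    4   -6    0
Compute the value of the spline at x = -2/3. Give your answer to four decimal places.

Write M_i for S''(x_i). With h_i = 1, 1 and divided differences Δ_i = -10, 6, the continuity of S' gives the tridiagonal system
  1·M_0 + 4·M_1 + 1·M_2 = 6(Δ_1 - Δ_0) = 96
Natural end conditions: M_0 = M_2 = 0.
Hence M_0 = 0, M_1 = 24, M_2 = 0.
On [-1, 0], S(x) = 4 - 14·(x + 1) + 0·(x + 1)² + 4·(x + 1)³.
With (x + 1) = 1/3: S(-2/3) = -14/27.

-0.5185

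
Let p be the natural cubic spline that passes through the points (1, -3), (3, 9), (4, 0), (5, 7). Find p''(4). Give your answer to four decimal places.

Put M_i = p'' at the i-th knot. Here h = (2, 1, 1) and Δ = (6, -9, 7), so the interior equations h_(i-1)·M_(i-1) + 2(h_(i-1)+h_i)·M_i + h_i·M_(i+1) = 6(Δ_i − Δ_(i-1)) read
  2·M_0 + 6·M_1 + 1·M_2 = 6(Δ_1 - Δ_0) = -90
  1·M_1 + 4·M_2 + 1·M_3 = 6(Δ_2 - Δ_1) = 96
Natural end conditions: M_0 = M_3 = 0.
Hence M_0 = 0, M_1 = -456/23, M_2 = 666/23, M_3 = 0.

28.9565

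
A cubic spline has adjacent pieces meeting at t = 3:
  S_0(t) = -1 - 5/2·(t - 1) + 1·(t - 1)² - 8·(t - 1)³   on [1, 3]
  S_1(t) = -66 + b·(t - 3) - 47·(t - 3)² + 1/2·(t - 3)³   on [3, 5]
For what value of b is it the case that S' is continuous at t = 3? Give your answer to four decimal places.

S_0'(t) = -5/2 + 2·(t - 1) - 24·(t - 1)², so S_0'(3) = -189/2. On the right, S_1'(3) = b, so b = -189/2.

-94.5000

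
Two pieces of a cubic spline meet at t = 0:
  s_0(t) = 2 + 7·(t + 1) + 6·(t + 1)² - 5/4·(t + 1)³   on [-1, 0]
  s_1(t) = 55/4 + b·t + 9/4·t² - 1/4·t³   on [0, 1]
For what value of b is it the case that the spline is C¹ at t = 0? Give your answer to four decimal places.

s_0'(t) = 7 + 12·(t + 1) - 15/4·(t + 1)², so s_0'(0) = 61/4. On the right, s_1'(0) = b, so b = 61/4.

15.2500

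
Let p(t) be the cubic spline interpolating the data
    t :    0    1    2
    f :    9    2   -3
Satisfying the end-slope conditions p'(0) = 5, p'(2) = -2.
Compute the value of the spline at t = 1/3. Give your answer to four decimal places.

Put M_i = p'' at the i-th knot. Here h = (1, 1) and Δ = (-7, -5), so the interior equations h_(i-1)·M_(i-1) + 2(h_(i-1)+h_i)·M_i + h_i·M_(i+1) = 6(Δ_i − Δ_(i-1)) read
  1·M_0 + 4·M_1 + 1·M_2 = 6(Δ_1 - Δ_0) = 12
Clamped end conditions give two more equations: 2h_0·M_0 + h_0·M_1 = 6(Δ_0 - p'(0)) = -72 and h_1·M_1 + 2h_1·M_2 = 6(p'(2) - Δ_1) = 18.
Solving the tridiagonal system: M_0 = -85/2, M_1 = 13, M_2 = 5/2.
On [0, 1], p(t) = 9 + 5·t - 85/4·t² + 37/4·t³.
With t = 1/3: p(1/3) = 467/54.

8.6481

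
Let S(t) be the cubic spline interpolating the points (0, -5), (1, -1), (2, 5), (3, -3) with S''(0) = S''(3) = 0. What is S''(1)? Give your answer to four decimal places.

With M_i denoting the second derivative at x_i, h_i = 1, 1, 1, and Δ_i = (y_(i+1) − y_i)/h_i = 4, 6, -8:
  1·M_0 + 4·M_1 + 1·M_2 = 6(Δ_1 - Δ_0) = 12
  1·M_1 + 4·M_2 + 1·M_3 = 6(Δ_2 - Δ_1) = -84
Natural end conditions: M_0 = M_3 = 0.
Solving the tridiagonal system: M_0 = 0, M_1 = 44/5, M_2 = -116/5, M_3 = 0.

8.8000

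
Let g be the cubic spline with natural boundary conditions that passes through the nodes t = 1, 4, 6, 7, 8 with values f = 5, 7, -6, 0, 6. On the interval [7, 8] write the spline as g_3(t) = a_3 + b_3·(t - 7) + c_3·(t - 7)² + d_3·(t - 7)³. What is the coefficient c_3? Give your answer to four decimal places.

Put m_i = g'' at the i-th knot. Here h = (3, 2, 1, 1) and Δ = (2/3, -13/2, 6, 6), so the interior equations h_(i-1)·m_(i-1) + 2(h_(i-1)+h_i)·m_i + h_i·m_(i+1) = 6(Δ_i − Δ_(i-1)) read
  3·m_0 + 10·m_1 + 2·m_2 = 6(Δ_1 - Δ_0) = -43
  2·m_1 + 6·m_2 + 1·m_3 = 6(Δ_2 - Δ_1) = 75
  1·m_2 + 4·m_3 + 1·m_4 = 6(Δ_3 - Δ_2) = 0
Natural end conditions: m_0 = m_4 = 0.
Hence m_0 = 0, m_1 = -1589/214, m_2 = 1672/107, m_3 = -418/107, m_4 = 0.
On [7, 8], with g_3(t) = a_3 + b_3·(t - 7) + c_3·(t - 7)² + d_3·(t - 7)³: c_3 = m_3/2 = -209/107, d_3 = (m_4 - m_3)/(6h_3) = 209/321, b_3 = Δ_3 - h_3(2m_3 + m_4)/6 = 2344/321.

-1.9533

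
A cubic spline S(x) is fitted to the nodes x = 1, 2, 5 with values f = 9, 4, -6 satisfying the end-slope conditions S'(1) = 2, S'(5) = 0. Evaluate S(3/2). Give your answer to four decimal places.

7.7031

Put σ_i = S'' at the i-th knot. Here h = (1, 3) and Δ = (-5, -10/3), so the interior equations h_(i-1)·σ_(i-1) + 2(h_(i-1)+h_i)·σ_i + h_i·σ_(i+1) = 6(Δ_i − Δ_(i-1)) read
  1·σ_0 + 8·σ_1 + 3·σ_2 = 6(Δ_1 - Δ_0) = 10
Clamped end conditions give two more equations: 2h_0·σ_0 + h_0·σ_1 = 6(Δ_0 - S'(1)) = -42 and h_1·σ_1 + 2h_1·σ_2 = 6(S'(5) - Δ_1) = 20.
Solving the tridiagonal system: σ_0 = -91/4, σ_1 = 7/2, σ_2 = 19/12.
On [1, 2], S(x) = 9 + 2·(x - 1) - 91/8·(x - 1)² + 35/8·(x - 1)³.
With (x - 1) = 1/2: S(3/2) = 493/64.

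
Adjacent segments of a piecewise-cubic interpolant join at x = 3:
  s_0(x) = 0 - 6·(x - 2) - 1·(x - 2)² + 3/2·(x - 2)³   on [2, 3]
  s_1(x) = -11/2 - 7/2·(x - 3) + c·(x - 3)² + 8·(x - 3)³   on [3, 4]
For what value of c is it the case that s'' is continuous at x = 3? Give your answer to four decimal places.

s_0''(x) = -2 + 9·(x - 2), so s_0''(3) = 7. On the right, s_1''(3) = 2c, so c = 7/2.

3.5000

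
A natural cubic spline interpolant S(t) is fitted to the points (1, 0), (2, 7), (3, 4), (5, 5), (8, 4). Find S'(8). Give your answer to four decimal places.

With M_i denoting the second derivative at x_i, h_i = 1, 1, 2, 3, and Δ_i = (y_(i+1) − y_i)/h_i = 7, -3, 1/2, -1/3:
  1·M_0 + 4·M_1 + 1·M_2 = 6(Δ_1 - Δ_0) = -60
  1·M_1 + 6·M_2 + 2·M_3 = 6(Δ_2 - Δ_1) = 21
  2·M_2 + 10·M_3 + 3·M_4 = 6(Δ_3 - Δ_2) = -5
Natural end conditions: M_0 = M_4 = 0.
Forward elimination and back-substitution give M_0 = 0, M_1 = -1790/107, M_2 = 740/107, M_3 = -403/214, M_4 = 0.
On [5, 8], S'(t) = b_3 + 2c_3·(t - 5) + 3d_3·(t - 5)² with b_3 = Δ_3 - h_3(2M_3 + M_4)/6 = 995/642, c_3 = M_3/2 = -403/428, d_3 = (M_4 - M_3)/(6h_3) = 403/3852. So S'(8) = -1637/1284.

-1.2749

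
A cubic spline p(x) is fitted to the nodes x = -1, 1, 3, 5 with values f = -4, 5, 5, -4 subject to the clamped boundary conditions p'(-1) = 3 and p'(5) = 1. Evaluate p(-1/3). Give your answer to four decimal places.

With σ_i denoting the second derivative at x_i, h_i = 2, 2, 2, and Δ_i = (y_(i+1) − y_i)/h_i = 9/2, 0, -9/2:
  2·σ_0 + 8·σ_1 + 2·σ_2 = 6(Δ_1 - Δ_0) = -27
  2·σ_1 + 8·σ_2 + 2·σ_3 = 6(Δ_2 - Δ_1) = -27
Clamped end conditions give two more equations: 2h_0·σ_0 + h_0·σ_1 = 6(Δ_0 - p'(-1)) = 9 and h_2·σ_2 + 2h_2·σ_3 = 6(p'(5) - Δ_2) = 33.
Forward elimination and back-substitution give σ_0 = 56/15, σ_1 = -89/30, σ_2 = -161/30, σ_3 = 164/15.
On [-1, 1], p(x) = -4 + 3·(x + 1) + 28/15·(x + 1)² - 67/120·(x + 1)³.
With (x + 1) = 2/3: p(-1/3) = -541/405.

-1.3358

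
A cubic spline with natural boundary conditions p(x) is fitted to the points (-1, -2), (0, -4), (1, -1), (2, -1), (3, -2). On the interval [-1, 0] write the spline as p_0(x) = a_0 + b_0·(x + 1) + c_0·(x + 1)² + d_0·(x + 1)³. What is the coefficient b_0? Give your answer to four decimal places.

Let m_i = p''(x_i). Step sizes h_i = 1, 1, 1, 1; slopes of the chords Δ_i = (y_(i+1) - y_i)/h_i = -2, 3, 0, -1.
  1·m_0 + 4·m_1 + 1·m_2 = 6(Δ_1 - Δ_0) = 30
  1·m_1 + 4·m_2 + 1·m_3 = 6(Δ_2 - Δ_1) = -18
  1·m_2 + 4·m_3 + 1·m_4 = 6(Δ_3 - Δ_2) = -6
Natural end conditions: m_0 = m_4 = 0.
Forward elimination and back-substitution give m_0 = 0, m_1 = 129/14, m_2 = -48/7, m_3 = 3/14, m_4 = 0.
On [-1, 0], with p_0(x) = a_0 + b_0·(x + 1) + c_0·(x + 1)² + d_0·(x + 1)³: c_0 = m_0/2 = 0, d_0 = (m_1 - m_0)/(6h_0) = 43/28, b_0 = Δ_0 - h_0(2m_0 + m_1)/6 = -99/28.

-3.5357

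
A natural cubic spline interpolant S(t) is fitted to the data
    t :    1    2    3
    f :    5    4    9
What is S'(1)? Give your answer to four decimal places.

Let M_i = S''(x_i). Step sizes h_i = 1, 1; slopes of the chords Δ_i = (y_(i+1) - y_i)/h_i = -1, 5.
  1·M_0 + 4·M_1 + 1·M_2 = 6(Δ_1 - Δ_0) = 36
Natural end conditions: M_0 = M_2 = 0.
Solving the tridiagonal system: M_0 = 0, M_1 = 9, M_2 = 0.
On [1, 2], S'(t) = b_0 + 2c_0·(t - 1) + 3d_0·(t - 1)² with b_0 = Δ_0 - h_0(2M_0 + M_1)/6 = -5/2, c_0 = M_0/2 = 0, d_0 = (M_1 - M_0)/(6h_0) = 3/2. So S'(1) = -5/2.

-2.5000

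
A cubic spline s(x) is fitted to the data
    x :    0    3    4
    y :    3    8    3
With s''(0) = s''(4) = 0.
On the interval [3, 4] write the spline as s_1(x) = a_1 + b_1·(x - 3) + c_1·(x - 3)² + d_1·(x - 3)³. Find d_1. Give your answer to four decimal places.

With σ_i denoting the second derivative at x_i, h_i = 3, 1, and Δ_i = (y_(i+1) − y_i)/h_i = 5/3, -5:
  3·σ_0 + 8·σ_1 + 1·σ_2 = 6(Δ_1 - Δ_0) = -40
Natural end conditions: σ_0 = σ_2 = 0.
Solving the tridiagonal system: σ_0 = 0, σ_1 = -5, σ_2 = 0.
On [3, 4], with s_1(x) = a_1 + b_1·(x - 3) + c_1·(x - 3)² + d_1·(x - 3)³: c_1 = σ_1/2 = -5/2, d_1 = (σ_2 - σ_1)/(6h_1) = 5/6, b_1 = Δ_1 - h_1(2σ_1 + σ_2)/6 = -10/3.

0.8333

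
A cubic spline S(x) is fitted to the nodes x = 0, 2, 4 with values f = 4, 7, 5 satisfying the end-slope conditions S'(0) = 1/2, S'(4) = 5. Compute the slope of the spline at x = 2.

Let M_i = S''(x_i). Step sizes h_i = 2, 2; slopes of the chords Δ_i = (y_(i+1) - y_i)/h_i = 3/2, -1.
  2·M_0 + 8·M_1 + 2·M_2 = 6(Δ_1 - Δ_0) = -15
Clamped end conditions give two more equations: 2h_0·M_0 + h_0·M_1 = 6(Δ_0 - S'(0)) = 6 and h_1·M_1 + 2h_1·M_2 = 6(S'(4) - Δ_1) = 36.
Solving the tridiagonal system: M_0 = 9/2, M_1 = -6, M_2 = 12.
On [2, 4], S'(x) = b_1 + 2c_1·(x - 2) + 3d_1·(x - 2)² with b_1 = Δ_1 - h_1(2M_1 + M_2)/6 = -1, c_1 = M_1/2 = -3, d_1 = (M_2 - M_1)/(6h_1) = 3/2. So S'(2) = -1.

-1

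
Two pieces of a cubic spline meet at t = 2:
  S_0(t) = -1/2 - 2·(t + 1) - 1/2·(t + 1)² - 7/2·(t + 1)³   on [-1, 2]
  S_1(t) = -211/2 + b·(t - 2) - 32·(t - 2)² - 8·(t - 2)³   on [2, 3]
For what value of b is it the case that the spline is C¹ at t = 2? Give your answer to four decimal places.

S_0'(t) = -2 - 1·(t + 1) - 21/2·(t + 1)², so S_0'(2) = -199/2. On the right, S_1'(2) = b, so b = -199/2.

-99.5000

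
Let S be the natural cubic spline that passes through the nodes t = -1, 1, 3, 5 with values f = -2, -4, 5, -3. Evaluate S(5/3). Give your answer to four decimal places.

Write M_i for S''(x_i). With h_i = 2, 2, 2 and divided differences Δ_i = -1, 9/2, -4, the continuity of S' gives the tridiagonal system
  2·M_0 + 8·M_1 + 2·M_2 = 6(Δ_1 - Δ_0) = 33
  2·M_1 + 8·M_2 + 2·M_3 = 6(Δ_2 - Δ_1) = -51
Natural end conditions: M_0 = M_3 = 0.
Solving the tridiagonal system: M_0 = 0, M_1 = 61/10, M_2 = -79/10, M_3 = 0.
On [1, 3], S(t) = -4 + 46/15·(t - 1) + 61/20·(t - 1)² - 7/6·(t - 1)³.
With (t - 1) = 2/3: S(5/3) = -383/405.

-0.9457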